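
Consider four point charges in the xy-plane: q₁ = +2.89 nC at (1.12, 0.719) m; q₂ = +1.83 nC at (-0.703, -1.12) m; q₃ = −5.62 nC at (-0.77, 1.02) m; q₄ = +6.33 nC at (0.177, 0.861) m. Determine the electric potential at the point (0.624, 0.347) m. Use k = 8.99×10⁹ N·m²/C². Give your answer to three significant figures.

101 V

The total potential is the scalar sum of each charge's contribution, V = Σ kqᵢ/rᵢ.
Distances from the field point to each charge: r₁ = 0.620 m, r₂ = 1.98 m, r₃ = 1.55 m, r₄ = 0.681 m.
V = k[(2.89×10⁻⁹)/(0.620) + (1.83×10⁻⁹)/(1.98) + (-5.62×10⁻⁹)/(1.55) + (6.33×10⁻⁹)/(0.681)] = 101 V.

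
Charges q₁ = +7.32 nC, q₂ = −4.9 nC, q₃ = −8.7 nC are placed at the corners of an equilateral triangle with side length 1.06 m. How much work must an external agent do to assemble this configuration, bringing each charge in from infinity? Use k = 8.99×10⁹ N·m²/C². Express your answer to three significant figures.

-4.83×10⁻⁷ J

The assembly work is the sum of pairwise potential energies, U = Σ_{i<j} kqᵢqⱼ/rᵢⱼ.
All three pair separations equal the side length, 1.06 m.
U = (-3.04×10⁻⁷) + (-5.40×10⁻⁷) + (3.62×10⁻⁷) = -4.83×10⁻⁷ J.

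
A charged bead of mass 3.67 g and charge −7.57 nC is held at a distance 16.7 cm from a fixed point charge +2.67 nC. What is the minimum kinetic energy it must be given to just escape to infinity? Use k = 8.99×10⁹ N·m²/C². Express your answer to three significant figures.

1.09×10⁻⁶ J

To just escape, total mechanical energy must reach zero at infinity: ½mv²_min + U = 0, so ½mv²_min = −U = |kQq|/r.
|U| = |kQq|/r = (8.99×10⁹ N·m²/C²)(2.67×10⁻⁹)(7.57×10⁻⁹)/(0.167) = 1.09×10⁻⁶ J.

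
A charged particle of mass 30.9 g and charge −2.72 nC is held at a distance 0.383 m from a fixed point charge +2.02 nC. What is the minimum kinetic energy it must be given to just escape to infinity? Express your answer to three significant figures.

1.29×10⁻⁷ J

To just escape, total mechanical energy must reach zero at infinity: ½mv²_min + U = 0, so ½mv²_min = −U = |kQq|/r.
|U| = |kQq|/r = (8.99×10⁹ N·m²/C²)(2.02×10⁻⁹)(2.72×10⁻⁹)/(0.383) = 1.29×10⁻⁷ J.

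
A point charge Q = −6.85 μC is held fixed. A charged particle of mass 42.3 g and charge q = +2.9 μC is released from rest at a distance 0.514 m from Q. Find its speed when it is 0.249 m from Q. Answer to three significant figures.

Only the electrostatic force acts, so mechanical energy is conserved: ½mv² = U₁ − U₂ = kQq(1/r₁ − 1/r₂).
U₁ − U₂ = (8.99×10⁹ N·m²/C²)(-6.85×10⁻⁶ C)(2.90×10⁻⁶ C)(1/0.514 − 1/0.249) = 0.370 J.
v = √(2·0.370/0.0423) = 4.18 m/s.

4.18 m/s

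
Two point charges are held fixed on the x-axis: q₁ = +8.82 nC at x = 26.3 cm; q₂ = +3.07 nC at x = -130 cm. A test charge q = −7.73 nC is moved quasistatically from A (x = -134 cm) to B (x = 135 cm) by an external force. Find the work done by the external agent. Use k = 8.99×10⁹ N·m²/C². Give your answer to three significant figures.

For quasistatic motion the external work equals the change in potential energy: W_ext = qΔV = q(V_B − V_A).
At A: distances to the source charges are 1.60 m, 0.0400 m; V_A = Σ kqᵢ/rᵢ = 739 V.
At B: distances to the source charges are 1.09 m, 2.65 m; V_B = Σ kqᵢ/rᵢ = 83.4 V.
ΔV = V_B − V_A = -656 V.
W_ext = qΔV = (-7.73×10⁻⁹ C)(-656 V) = 5.07×10⁻⁶ J.

5.07×10⁻⁶ J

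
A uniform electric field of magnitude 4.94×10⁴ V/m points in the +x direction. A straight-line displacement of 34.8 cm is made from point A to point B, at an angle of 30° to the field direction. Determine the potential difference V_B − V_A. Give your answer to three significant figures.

-1.49×10⁴ V

Only the component of displacement along E changes the potential: ΔV = −E·d·cosθ.
ΔV = −(4.94×10⁴ V/m)(0.348 m)cos30° = -1.49×10⁴ V.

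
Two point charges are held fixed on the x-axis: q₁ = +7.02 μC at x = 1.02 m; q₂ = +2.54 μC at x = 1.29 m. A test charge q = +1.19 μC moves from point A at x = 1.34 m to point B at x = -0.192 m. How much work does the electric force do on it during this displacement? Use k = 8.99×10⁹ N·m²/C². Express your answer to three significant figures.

0.698 J

The work done by the electric force is W_field = −ΔU = −q(V_B − V_A) = q(V_A − V_B).
At A: distances to the source charges are 0.320 m, 0.0500 m; V_A = Σ kqᵢ/rᵢ = 6.54×10⁵ V.
At B: distances to the source charges are 1.21 m, 1.48 m; V_B = Σ kqᵢ/rᵢ = 6.75×10⁴ V.
ΔV = V_B − V_A = -5.86×10⁵ V.
W_field = −qΔV = −(1.19×10⁻⁶ C)(-5.86×10⁵ V) = 0.698 J.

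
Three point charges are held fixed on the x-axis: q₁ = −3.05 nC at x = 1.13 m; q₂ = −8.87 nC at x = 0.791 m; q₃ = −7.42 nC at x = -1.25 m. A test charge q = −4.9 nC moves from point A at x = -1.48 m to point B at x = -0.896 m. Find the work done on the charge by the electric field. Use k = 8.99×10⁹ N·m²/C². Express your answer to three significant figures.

4.23×10⁻⁷ J

The work done by the electric force is W_field = −ΔU = −q(V_B − V_A) = q(V_A − V_B).
At A: distances to the source charges are 2.61 m, 2.27 m, 0.230 m; V_A = Σ kqᵢ/rᵢ = -336 V.
At B: distances to the source charges are 2.03 m, 1.69 m, 0.354 m; V_B = Σ kqᵢ/rᵢ = -249 V.
ΔV = V_B − V_A = 86.4 V.
W_field = −qΔV = −(-4.90×10⁻⁹ C)(86.4 V) = 4.23×10⁻⁷ J.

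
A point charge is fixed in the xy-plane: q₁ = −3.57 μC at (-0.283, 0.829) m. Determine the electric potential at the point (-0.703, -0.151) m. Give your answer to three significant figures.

The total potential is the scalar sum of each charge's contribution, V = Σ kqᵢ/rᵢ.
Distances from the field point to each charge: r₁ = 1.07 m.
V = k[(-3.57×10⁻⁶)/(1.07)] = -3.01×10⁴ V.

-3.01×10⁴ V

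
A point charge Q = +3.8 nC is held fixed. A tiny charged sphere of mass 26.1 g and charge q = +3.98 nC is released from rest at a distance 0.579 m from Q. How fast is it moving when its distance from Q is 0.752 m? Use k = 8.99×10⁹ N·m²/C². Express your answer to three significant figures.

2.03×10⁻³ m/s

Only the electrostatic force acts, so mechanical energy is conserved: ½mv² = U₁ − U₂ = kQq(1/r₁ − 1/r₂).
U₁ − U₂ = (8.99×10⁹ N·m²/C²)(3.80×10⁻⁹ C)(3.98×10⁻⁹ C)(1/0.579 − 1/0.752) = 5.40×10⁻⁸ J.
v = √(2·5.40×10⁻⁸/0.0261) = 2.03×10⁻³ m/s.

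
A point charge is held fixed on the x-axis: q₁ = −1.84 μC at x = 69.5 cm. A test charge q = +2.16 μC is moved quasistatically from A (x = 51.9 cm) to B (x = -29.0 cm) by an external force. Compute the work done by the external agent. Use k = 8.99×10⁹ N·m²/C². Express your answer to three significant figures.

For quasistatic motion the external work equals the change in potential energy: W_ext = qΔV = q(V_B − V_A).
At A: distance to the source charge is 0.176 m; V_A = kq₁/r = -9.40×10⁴ V.
At B: distance to the source charge is 0.985 m; V_B = kq₁/r = -1.68×10⁴ V.
ΔV = V_B − V_A = 7.72×10⁴ V.
W_ext = qΔV = (2.16×10⁻⁶ C)(7.72×10⁴ V) = 0.167 J.

0.167 J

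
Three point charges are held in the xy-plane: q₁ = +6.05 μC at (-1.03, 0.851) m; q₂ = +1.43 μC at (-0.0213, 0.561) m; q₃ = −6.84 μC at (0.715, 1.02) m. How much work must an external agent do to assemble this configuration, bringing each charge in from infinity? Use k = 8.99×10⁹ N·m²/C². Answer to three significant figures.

The work to assemble the configuration equals its total potential energy, U = Σ kqᵢqⱼ/rᵢⱼ over all pairs.
Pair separations: r₁₂ = 1.05 m, r₁₃ = 1.75 m, r₂₃ = 0.868 m.
U = (0.0741) + (-0.212) + (-0.101) = -0.239 J.

-0.239 J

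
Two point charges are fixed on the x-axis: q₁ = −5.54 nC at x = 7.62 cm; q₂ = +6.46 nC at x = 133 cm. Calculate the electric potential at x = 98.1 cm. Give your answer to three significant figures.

111 V

The total potential is the scalar sum of each charge's contribution, V = Σ kqᵢ/rᵢ.
Distances from the field point to each charge: r₁ = 0.905 m, r₂ = 0.349 m.
V = k[(-5.54×10⁻⁹)/(0.905) + (6.46×10⁻⁹)/(0.349)] = 111 V.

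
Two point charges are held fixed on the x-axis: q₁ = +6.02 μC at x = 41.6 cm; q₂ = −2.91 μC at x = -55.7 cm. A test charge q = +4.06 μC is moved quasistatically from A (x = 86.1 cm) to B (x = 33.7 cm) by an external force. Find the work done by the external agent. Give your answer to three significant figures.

For quasistatic motion the external work equals the change in potential energy: W_ext = qΔV = q(V_B − V_A).
At A: distances to the source charges are 0.445 m, 1.42 m; V_A = Σ kqᵢ/rᵢ = 1.03×10⁵ V.
At B: distances to the source charges are 0.0790 m, 0.894 m; V_B = Σ kqᵢ/rᵢ = 6.56×10⁵ V.
ΔV = V_B − V_A = 5.53×10⁵ V.
W_ext = qΔV = (4.06×10⁻⁶ C)(5.53×10⁵ V) = 2.24 J.

2.24 J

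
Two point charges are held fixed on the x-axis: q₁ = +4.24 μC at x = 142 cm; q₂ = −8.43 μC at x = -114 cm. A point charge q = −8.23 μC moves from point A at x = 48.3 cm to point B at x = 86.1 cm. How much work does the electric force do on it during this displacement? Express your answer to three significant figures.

0.299 J

The work done by the electric force is W_field = −ΔU = −q(V_B − V_A) = q(V_A − V_B).
At A: distances to the source charges are 0.937 m, 1.62 m; V_A = Σ kqᵢ/rᵢ = -6010 V.
At B: distances to the source charges are 0.559 m, 2.00 m; V_B = Σ kqᵢ/rᵢ = 3.03×10⁴ V.
ΔV = V_B − V_A = 3.63×10⁴ V.
W_field = −qΔV = −(-8.23×10⁻⁶ C)(3.63×10⁴ V) = 0.299 J.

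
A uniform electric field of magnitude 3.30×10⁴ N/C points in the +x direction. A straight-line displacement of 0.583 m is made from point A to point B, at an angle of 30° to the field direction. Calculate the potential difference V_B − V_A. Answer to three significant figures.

-1.67×10⁴ V

Only the component of displacement along E changes the potential: ΔV = −E·d·cosθ.
ΔV = −(3.30×10⁴ V/m)(0.583 m)cos30° = -1.67×10⁴ V.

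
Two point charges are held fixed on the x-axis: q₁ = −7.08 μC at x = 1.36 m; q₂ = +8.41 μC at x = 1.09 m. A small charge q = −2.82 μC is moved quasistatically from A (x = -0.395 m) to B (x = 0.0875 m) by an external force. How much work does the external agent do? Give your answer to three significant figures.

-0.0303 J

For quasistatic motion the external work equals the change in potential energy: W_ext = qΔV = q(V_B − V_A).
At A: distances to the source charges are 1.76 m, 1.49 m; V_A = Σ kqᵢ/rᵢ = 1.46×10⁴ V.
At B: distances to the source charges are 1.27 m, 1.00 m; V_B = Σ kqᵢ/rᵢ = 2.54×10⁴ V.
ΔV = V_B − V_A = 1.08×10⁴ V.
W_ext = qΔV = (-2.82×10⁻⁶ C)(1.08×10⁴ V) = -0.0303 J.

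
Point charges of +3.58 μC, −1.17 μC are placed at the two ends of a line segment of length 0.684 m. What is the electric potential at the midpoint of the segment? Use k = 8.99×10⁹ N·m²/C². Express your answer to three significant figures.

6.34×10⁴ V

Electric potential is a scalar, so the contributions from each charge add algebraically: V = Σ kqᵢ/rᵢ.
Each charge is 0.342 m from the midpoint.
V = k[(3.58×10⁻⁶)/(0.342) + (-1.17×10⁻⁶)/(0.342)] = 6.34×10⁴ V.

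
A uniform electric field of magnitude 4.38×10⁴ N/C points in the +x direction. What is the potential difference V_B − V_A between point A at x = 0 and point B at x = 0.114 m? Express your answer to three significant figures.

-4990 V

In a uniform field, potential decreases in the direction of E: V_B − V_A = −E·Δx.
V_B − V_A = −(4.38×10⁴ V/m)(0.114 m) = -4990 V.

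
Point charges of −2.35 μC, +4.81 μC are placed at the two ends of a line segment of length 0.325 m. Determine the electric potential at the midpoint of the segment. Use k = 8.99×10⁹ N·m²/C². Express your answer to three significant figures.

The total potential is the scalar sum of each charge's contribution, V = Σ kqᵢ/rᵢ.
Each charge is 0.163 m from the midpoint.
V = k[(-2.35×10⁻⁶)/(0.163) + (4.81×10⁻⁶)/(0.163)] = 1.36×10⁵ V.

1.36×10⁵ V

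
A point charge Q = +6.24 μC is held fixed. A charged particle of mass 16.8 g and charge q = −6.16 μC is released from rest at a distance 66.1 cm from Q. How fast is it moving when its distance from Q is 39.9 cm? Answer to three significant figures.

6.39 m/s

Only the electrostatic force acts, so mechanical energy is conserved: ½mv² = U₁ − U₂ = kQq(1/r₁ − 1/r₂).
U₁ − U₂ = (8.99×10⁹ N·m²/C²)(6.24×10⁻⁶ C)(-6.16×10⁻⁶ C)(1/0.661 − 1/0.399) = 0.343 J.
v = √(2·0.343/0.0168) = 6.39 m/s.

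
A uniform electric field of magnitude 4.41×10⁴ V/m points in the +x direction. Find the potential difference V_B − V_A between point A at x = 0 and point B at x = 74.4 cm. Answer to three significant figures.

In a uniform field, potential decreases in the direction of E: V_B − V_A = −E·Δx.
V_B − V_A = −(4.41×10⁴ V/m)(0.744 m) = -3.28×10⁴ V.

-3.28×10⁴ V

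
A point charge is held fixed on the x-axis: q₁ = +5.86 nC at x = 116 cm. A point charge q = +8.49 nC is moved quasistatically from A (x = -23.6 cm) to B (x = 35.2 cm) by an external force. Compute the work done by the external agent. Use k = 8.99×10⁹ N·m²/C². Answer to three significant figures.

2.33×10⁻⁷ J

For quasistatic motion the external work equals the change in potential energy: W_ext = qΔV = q(V_B − V_A).
At A: distance to the source charge is 1.40 m; V_A = kq₁/r = 37.7 V.
At B: distance to the source charge is 0.808 m; V_B = kq₁/r = 65.2 V.
ΔV = V_B − V_A = 27.5 V.
W_ext = qΔV = (8.49×10⁻⁹ C)(27.5 V) = 2.33×10⁻⁷ J.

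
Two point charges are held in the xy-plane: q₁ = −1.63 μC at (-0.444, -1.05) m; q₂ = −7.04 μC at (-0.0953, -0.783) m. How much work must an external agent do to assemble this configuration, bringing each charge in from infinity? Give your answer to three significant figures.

The assembly work is the sum of pairwise potential energies, U = Σ_{i<j} kqᵢqⱼ/rᵢⱼ.
Pair separations: r₁₂ = 0.439 m.
U = (0.235) = 0.235 J.

0.235 J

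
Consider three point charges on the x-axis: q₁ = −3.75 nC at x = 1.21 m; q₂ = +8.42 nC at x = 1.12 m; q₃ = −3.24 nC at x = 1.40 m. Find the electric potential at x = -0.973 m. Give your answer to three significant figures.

8.45 V

Electric potential is a scalar, so the contributions from each charge add algebraically: V = Σ kqᵢ/rᵢ.
Distances from the field point to each charge: r₁ = 2.18 m, r₂ = 2.09 m, r₃ = 2.37 m.
V = k[(-3.75×10⁻⁹)/(2.18) + (8.42×10⁻⁹)/(2.09) + (-3.24×10⁻⁹)/(2.37)] = 8.45 V.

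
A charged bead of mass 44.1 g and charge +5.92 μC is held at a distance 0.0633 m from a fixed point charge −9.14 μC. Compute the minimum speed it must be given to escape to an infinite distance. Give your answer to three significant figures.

18.7 m/s

To just escape, total mechanical energy must reach zero at infinity: ½mv²_min + U = 0, so ½mv²_min = −U = |kQq|/r.
|U| = |kQq|/r = (8.99×10⁹ N·m²/C²)(9.14×10⁻⁶)(5.92×10⁻⁶)/(0.0633) = 7.68 J.
v_min = √(2|U|/m) = √(2·7.68/0.0441) = 18.7 m/s.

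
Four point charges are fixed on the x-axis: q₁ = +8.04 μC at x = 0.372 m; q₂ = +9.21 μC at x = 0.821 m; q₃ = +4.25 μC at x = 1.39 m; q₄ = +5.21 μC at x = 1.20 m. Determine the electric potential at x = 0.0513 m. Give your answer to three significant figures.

4.02×10⁵ V

Electric potential is a scalar, so the contributions from each charge add algebraically: V = Σ kqᵢ/rᵢ.
Distances from the field point to each charge: r₁ = 0.321 m, r₂ = 0.770 m, r₃ = 1.34 m, r₄ = 1.15 m.
V = k[(8.04×10⁻⁶)/(0.321) + (9.21×10⁻⁶)/(0.770) + (4.25×10⁻⁶)/(1.34) + (5.21×10⁻⁶)/(1.15)] = 4.02×10⁵ V.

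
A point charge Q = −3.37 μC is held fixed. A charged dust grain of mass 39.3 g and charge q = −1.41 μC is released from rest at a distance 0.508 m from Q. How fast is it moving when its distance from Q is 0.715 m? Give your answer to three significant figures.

Only the electrostatic force acts, so mechanical energy is conserved: ½mv² = U₁ − U₂ = kQq(1/r₁ − 1/r₂).
U₁ − U₂ = (8.99×10⁹ N·m²/C²)(-3.37×10⁻⁶ C)(-1.41×10⁻⁶ C)(1/0.508 − 1/0.715) = 0.0243 J.
v = √(2·0.0243/0.0393) = 1.11 m/s.

1.11 m/s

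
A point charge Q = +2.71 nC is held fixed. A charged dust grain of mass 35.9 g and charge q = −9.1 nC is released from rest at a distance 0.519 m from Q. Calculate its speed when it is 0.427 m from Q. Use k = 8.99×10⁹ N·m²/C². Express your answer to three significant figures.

Only the electrostatic force acts, so mechanical energy is conserved: ½mv² = U₁ − U₂ = kQq(1/r₁ − 1/r₂).
U₁ − U₂ = (8.99×10⁹ N·m²/C²)(2.71×10⁻⁹ C)(-9.10×10⁻⁹ C)(1/0.519 − 1/0.427) = 9.20×10⁻⁸ J.
v = √(2·9.20×10⁻⁸/0.0359) = 2.26×10⁻³ m/s.

2.26×10⁻³ m/s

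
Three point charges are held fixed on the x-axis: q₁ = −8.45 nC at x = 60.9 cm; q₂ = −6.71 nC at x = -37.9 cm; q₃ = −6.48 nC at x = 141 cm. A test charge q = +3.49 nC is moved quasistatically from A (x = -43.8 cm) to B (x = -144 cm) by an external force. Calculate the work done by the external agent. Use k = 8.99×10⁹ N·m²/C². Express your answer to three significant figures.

For quasistatic motion the external work equals the change in potential energy: W_ext = qΔV = q(V_B − V_A).
At A: distances to the source charges are 1.05 m, 0.0590 m, 1.85 m; V_A = Σ kqᵢ/rᵢ = -1130 V.
At B: distances to the source charges are 2.05 m, 1.06 m, 2.85 m; V_B = Σ kqᵢ/rᵢ = -114 V.
ΔV = V_B − V_A = 1010 V.
W_ext = qΔV = (3.49×10⁻⁹ C)(1010 V) = 3.53×10⁻⁶ J.

3.53×10⁻⁶ J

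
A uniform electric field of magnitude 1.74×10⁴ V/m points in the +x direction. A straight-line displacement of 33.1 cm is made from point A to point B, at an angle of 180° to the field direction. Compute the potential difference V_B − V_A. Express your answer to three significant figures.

5760 V

Only the component of displacement along E changes the potential: ΔV = −E·d·cosθ.
ΔV = −(1.74×10⁴ V/m)(0.331 m)cos180° = 5760 V.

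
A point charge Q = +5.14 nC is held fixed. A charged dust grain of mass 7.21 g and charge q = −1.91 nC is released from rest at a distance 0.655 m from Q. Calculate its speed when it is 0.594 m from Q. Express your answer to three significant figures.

1.96×10⁻³ m/s

Only the electrostatic force acts, so mechanical energy is conserved: ½mv² = U₁ − U₂ = kQq(1/r₁ − 1/r₂).
U₁ − U₂ = (8.99×10⁹ N·m²/C²)(5.14×10⁻⁹ C)(-1.91×10⁻⁹ C)(1/0.655 − 1/0.594) = 1.38×10⁻⁸ J.
v = √(2·1.38×10⁻⁸/7.21×10⁻³) = 1.96×10⁻³ m/s.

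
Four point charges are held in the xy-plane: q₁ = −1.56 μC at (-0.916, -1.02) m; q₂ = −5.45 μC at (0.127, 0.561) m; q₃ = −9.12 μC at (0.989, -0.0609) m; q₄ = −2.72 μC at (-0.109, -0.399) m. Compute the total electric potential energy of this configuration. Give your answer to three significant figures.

The work to assemble the configuration equals its total potential energy, U = Σ kqᵢqⱼ/rᵢⱼ over all pairs.
Pair separations: r₁₂ = 1.89 m, r₁₃ = 2.13 m, r₁₄ = 1.02 m, r₂₃ = 1.06 m, r₂₄ = 0.989 m, r₃₄ = 1.15 m.
Summing all 6 pair terms gives U = 0.887 J.

0.887 J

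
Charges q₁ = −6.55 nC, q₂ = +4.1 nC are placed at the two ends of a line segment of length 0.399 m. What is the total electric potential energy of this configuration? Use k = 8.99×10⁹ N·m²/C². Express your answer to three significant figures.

-6.05×10⁻⁷ J

The assembly work is the sum of pairwise potential energies, U = Σ_{i<j} kqᵢqⱼ/rᵢⱼ.
The separation is r = 0.399 m.
U = (-6.05×10⁻⁷) = -6.05×10⁻⁷ J.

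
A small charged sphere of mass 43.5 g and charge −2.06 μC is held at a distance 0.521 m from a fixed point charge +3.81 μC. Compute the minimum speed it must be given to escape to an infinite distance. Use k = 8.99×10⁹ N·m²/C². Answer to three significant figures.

2.50 m/s

To just escape, total mechanical energy must reach zero at infinity: ½mv²_min + U = 0, so ½mv²_min = −U = |kQq|/r.
|U| = |kQq|/r = (8.99×10⁹ N·m²/C²)(3.81×10⁻⁶)(2.06×10⁻⁶)/(0.521) = 0.135 J.
v_min = √(2|U|/m) = √(2·0.135/0.0435) = 2.50 m/s.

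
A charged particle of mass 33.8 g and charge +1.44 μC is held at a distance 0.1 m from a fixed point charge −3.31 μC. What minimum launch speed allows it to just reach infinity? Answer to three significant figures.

To just escape, total mechanical energy must reach zero at infinity: ½mv²_min + U = 0, so ½mv²_min = −U = |kQq|/r.
|U| = |kQq|/r = (8.99×10⁹ N·m²/C²)(3.31×10⁻⁶)(1.44×10⁻⁶)/(0.100) = 0.428 J.
v_min = √(2|U|/m) = √(2·0.428/0.0338) = 5.04 m/s.

5.04 m/s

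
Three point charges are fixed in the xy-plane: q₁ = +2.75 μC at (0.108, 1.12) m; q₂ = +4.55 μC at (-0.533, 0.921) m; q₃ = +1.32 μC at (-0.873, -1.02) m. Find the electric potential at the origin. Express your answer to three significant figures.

Electric potential is a scalar, so the contributions from each charge add algebraically: V = Σ kqᵢ/rᵢ.
Distances from the field point to each charge: r₁ = 1.13 m, r₂ = 1.06 m, r₃ = 1.34 m.
V = k[(2.75×10⁻⁶)/(1.13) + (4.55×10⁻⁶)/(1.06) + (1.32×10⁻⁶)/(1.34)] = 6.93×10⁴ V.

6.93×10⁴ V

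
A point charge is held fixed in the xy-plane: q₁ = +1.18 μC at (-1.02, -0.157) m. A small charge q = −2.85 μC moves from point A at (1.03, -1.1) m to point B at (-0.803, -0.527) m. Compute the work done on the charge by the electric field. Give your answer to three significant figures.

0.0571 J

The work done by the electric force is W_field = −ΔU = −q(V_B − V_A) = q(V_A − V_B).
At A: distance to the source charge is 2.26 m; V_A = kq₁/r = 4700 V.
At B: distance to the source charge is 0.429 m; V_B = kq₁/r = 2.47×10⁴ V.
ΔV = V_B − V_A = 2.00×10⁴ V.
W_field = −qΔV = −(-2.85×10⁻⁶ C)(2.00×10⁴ V) = 0.0571 J.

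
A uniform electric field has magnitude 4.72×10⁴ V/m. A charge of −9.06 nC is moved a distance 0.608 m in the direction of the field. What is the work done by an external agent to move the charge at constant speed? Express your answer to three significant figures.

2.60×10⁻⁴ J

The potential change for a displacement 0.608 m in the direction of the field is ΔV = −Ed = -2.87×10⁴ V.
W_ext = qΔV = 2.60×10⁻⁴ J.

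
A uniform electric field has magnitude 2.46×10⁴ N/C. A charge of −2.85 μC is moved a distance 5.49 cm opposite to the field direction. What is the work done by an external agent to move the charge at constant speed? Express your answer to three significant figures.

-3.85×10⁻³ J

The potential change for a displacement 5.49 cm opposite to the field direction is ΔV = +Ed = 1350 V.
W_ext = qΔV = -3.85×10⁻³ J.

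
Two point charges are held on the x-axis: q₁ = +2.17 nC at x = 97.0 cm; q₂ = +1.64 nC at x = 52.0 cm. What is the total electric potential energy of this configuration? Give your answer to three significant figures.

The work to assemble the configuration equals its total potential energy, U = Σ kqᵢqⱼ/rᵢⱼ over all pairs.
Pair separations: r₁₂ = 0.450 m.
U = (7.11×10⁻⁸) = 7.11×10⁻⁸ J.

7.11×10⁻⁸ J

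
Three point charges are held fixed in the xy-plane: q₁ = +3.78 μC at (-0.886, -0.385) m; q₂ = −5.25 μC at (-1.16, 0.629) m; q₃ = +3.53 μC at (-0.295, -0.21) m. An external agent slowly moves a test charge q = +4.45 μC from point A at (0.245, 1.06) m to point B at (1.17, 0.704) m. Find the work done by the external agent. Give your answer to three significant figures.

For quasistatic motion the external work equals the change in potential energy: W_ext = qΔV = q(V_B − V_A).
At A: distances to the source charges are 1.83 m, 1.47 m, 1.38 m; V_A = Σ kqᵢ/rᵢ = 9400 V.
At B: distances to the source charges are 2.33 m, 2.33 m, 1.73 m; V_B = Σ kqᵢ/rᵢ = 1.27×10⁴ V.
ΔV = V_B − V_A = 3340 V.
W_ext = qΔV = (4.45×10⁻⁶ C)(3340 V) = 0.0149 J.

0.0149 J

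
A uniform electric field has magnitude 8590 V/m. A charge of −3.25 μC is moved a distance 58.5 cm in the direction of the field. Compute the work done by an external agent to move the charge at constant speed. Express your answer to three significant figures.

The potential change for a displacement 58.5 cm in the direction of the field is ΔV = −Ed = -5030 V.
W_ext = qΔV = 0.0163 J.

0.0163 J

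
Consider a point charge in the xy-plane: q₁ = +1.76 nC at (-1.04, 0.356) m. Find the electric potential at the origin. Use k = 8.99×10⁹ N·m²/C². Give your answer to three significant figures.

Electric potential is a scalar, so the contributions from each charge add algebraically: V = Σ kqᵢ/rᵢ.
Distances from the field point to each charge: r₁ = 1.10 m.
V = k[(1.76×10⁻⁹)/(1.10)] = 14.4 V.

14.4 V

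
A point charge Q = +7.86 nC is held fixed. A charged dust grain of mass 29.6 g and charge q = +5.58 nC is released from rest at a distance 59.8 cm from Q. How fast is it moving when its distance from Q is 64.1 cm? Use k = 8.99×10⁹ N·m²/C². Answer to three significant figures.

1.73×10⁻³ m/s

Only the electrostatic force acts, so mechanical energy is conserved: ½mv² = U₁ − U₂ = kQq(1/r₁ − 1/r₂).
U₁ − U₂ = (8.99×10⁹ N·m²/C²)(7.86×10⁻⁹ C)(5.58×10⁻⁹ C)(1/0.598 − 1/0.641) = 4.42×10⁻⁸ J.
v = √(2·4.42×10⁻⁸/0.0296) = 1.73×10⁻³ m/s.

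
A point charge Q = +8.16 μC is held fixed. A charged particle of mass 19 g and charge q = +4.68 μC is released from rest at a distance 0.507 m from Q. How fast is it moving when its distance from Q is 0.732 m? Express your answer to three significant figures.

4.68 m/s

Only the electrostatic force acts, so mechanical energy is conserved: ½mv² = U₁ − U₂ = kQq(1/r₁ − 1/r₂).
U₁ − U₂ = (8.99×10⁹ N·m²/C²)(8.16×10⁻⁶ C)(4.68×10⁻⁶ C)(1/0.507 − 1/0.732) = 0.208 J.
v = √(2·0.208/0.0190) = 4.68 m/s.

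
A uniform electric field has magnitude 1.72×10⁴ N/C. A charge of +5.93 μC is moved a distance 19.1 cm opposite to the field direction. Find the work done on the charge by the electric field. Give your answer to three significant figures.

The potential change for a displacement 19.1 cm opposite to the field direction is ΔV = +Ed = 3290 V.
W_field = −qΔV = -0.0195 J.

-0.0195 J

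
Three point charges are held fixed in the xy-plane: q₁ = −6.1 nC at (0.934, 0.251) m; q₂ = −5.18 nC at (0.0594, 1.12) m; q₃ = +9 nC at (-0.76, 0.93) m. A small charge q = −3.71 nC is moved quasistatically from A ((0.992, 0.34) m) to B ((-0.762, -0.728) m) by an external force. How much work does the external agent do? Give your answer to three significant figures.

For quasistatic motion the external work equals the change in potential energy: W_ext = qΔV = q(V_B − V_A).
At A: distances to the source charges are 0.106 m, 1.22 m, 1.85 m; V_A = Σ kqᵢ/rᵢ = -511 V.
At B: distances to the source charges are 1.96 m, 2.02 m, 1.66 m; V_B = Σ kqᵢ/rᵢ = -2.23 V.
ΔV = V_B − V_A = 509 V.
W_ext = qΔV = (-3.71×10⁻⁹ C)(509 V) = -1.89×10⁻⁶ J.

-1.89×10⁻⁶ J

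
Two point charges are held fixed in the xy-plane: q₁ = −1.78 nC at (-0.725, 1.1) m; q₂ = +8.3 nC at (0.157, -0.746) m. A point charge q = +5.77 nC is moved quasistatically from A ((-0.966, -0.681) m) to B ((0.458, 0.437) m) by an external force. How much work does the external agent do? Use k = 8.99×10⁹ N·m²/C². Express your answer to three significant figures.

-4.68×10⁻⁸ J

For quasistatic motion the external work equals the change in potential energy: W_ext = qΔV = q(V_B − V_A).
At A: distances to the source charges are 1.80 m, 1.12 m; V_A = Σ kqᵢ/rᵢ = 57.4 V.
At B: distances to the source charges are 1.36 m, 1.22 m; V_B = Σ kqᵢ/rᵢ = 49.3 V.
ΔV = V_B − V_A = -8.10 V.
W_ext = qΔV = (5.77×10⁻⁹ C)(-8.10 V) = -4.68×10⁻⁸ J.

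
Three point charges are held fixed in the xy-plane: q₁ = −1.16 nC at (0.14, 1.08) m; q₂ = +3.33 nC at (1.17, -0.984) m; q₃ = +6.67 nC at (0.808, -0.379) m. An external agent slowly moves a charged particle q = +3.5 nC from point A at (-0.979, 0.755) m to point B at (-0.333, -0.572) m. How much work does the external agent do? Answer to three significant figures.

1.22×10⁻⁷ J

For quasistatic motion the external work equals the change in potential energy: W_ext = qΔV = q(V_B − V_A).
At A: distances to the source charges are 1.17 m, 2.76 m, 2.12 m; V_A = Σ kqᵢ/rᵢ = 30.2 V.
At B: distances to the source charges are 1.72 m, 1.56 m, 1.16 m; V_B = Σ kqᵢ/rᵢ = 65.0 V.
ΔV = V_B − V_A = 34.7 V.
W_ext = qΔV = (3.50×10⁻⁹ C)(34.7 V) = 1.22×10⁻⁷ J.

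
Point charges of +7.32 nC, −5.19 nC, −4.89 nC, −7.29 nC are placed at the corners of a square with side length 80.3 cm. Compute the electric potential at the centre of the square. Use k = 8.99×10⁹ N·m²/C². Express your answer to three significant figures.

-159 V

The total potential is the scalar sum of each charge's contribution, V = Σ kqᵢ/rᵢ.
The distance from each corner to the centre is a√2/2 = 0.568 m.
V = k[(7.32×10⁻⁹)/(0.568) + (-5.19×10⁻⁹)/(0.568) + (-4.89×10⁻⁹)/(0.568) + (-7.29×10⁻⁹)/(0.568)] = -159 V.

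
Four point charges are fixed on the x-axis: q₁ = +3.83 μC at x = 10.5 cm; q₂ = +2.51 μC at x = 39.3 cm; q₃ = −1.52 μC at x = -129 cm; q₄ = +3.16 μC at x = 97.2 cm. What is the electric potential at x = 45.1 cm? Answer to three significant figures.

5.35×10⁵ V

The total potential is the scalar sum of each charge's contribution, V = Σ kqᵢ/rᵢ.
Distances from the field point to each charge: r₁ = 0.346 m, r₂ = 0.0580 m, r₃ = 1.74 m, r₄ = 0.521 m.
V = k[(3.83×10⁻⁶)/(0.346) + (2.51×10⁻⁶)/(0.0580) + (-1.52×10⁻⁶)/(1.74) + (3.16×10⁻⁶)/(0.521)] = 5.35×10⁵ V.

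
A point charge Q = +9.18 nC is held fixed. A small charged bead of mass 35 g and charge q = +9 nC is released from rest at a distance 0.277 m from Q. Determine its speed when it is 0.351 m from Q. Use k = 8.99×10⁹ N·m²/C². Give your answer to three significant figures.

5.68×10⁻³ m/s

Only the electrostatic force acts, so mechanical energy is conserved: ½mv² = U₁ − U₂ = kQq(1/r₁ − 1/r₂).
U₁ − U₂ = (8.99×10⁹ N·m²/C²)(9.18×10⁻⁹ C)(9.00×10⁻⁹ C)(1/0.277 − 1/0.351) = 5.65×10⁻⁷ J.
v = √(2·5.65×10⁻⁷/0.0350) = 5.68×10⁻³ m/s.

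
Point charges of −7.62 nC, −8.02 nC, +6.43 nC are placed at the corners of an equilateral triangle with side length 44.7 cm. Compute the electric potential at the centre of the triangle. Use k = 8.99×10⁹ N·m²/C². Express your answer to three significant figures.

-321 V

The total potential is the scalar sum of each charge's contribution, V = Σ kqᵢ/rᵢ.
The distance from each vertex to the centroid is a/√3 = 0.258 m.
V = k[(-7.62×10⁻⁹)/(0.258) + (-8.02×10⁻⁹)/(0.258) + (6.43×10⁻⁹)/(0.258)] = -321 V.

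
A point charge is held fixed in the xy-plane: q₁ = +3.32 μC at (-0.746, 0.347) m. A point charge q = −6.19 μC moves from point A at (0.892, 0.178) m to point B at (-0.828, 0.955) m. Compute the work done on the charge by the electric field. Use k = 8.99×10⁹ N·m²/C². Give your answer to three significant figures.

0.189 J

The work done by the electric force is W_field = −ΔU = −q(V_B − V_A) = q(V_A − V_B).
At A: distance to the source charge is 1.65 m; V_A = kq₁/r = 1.81×10⁴ V.
At B: distance to the source charge is 0.614 m; V_B = kq₁/r = 4.86×10⁴ V.
ΔV = V_B − V_A = 3.05×10⁴ V.
W_field = −qΔV = −(-6.19×10⁻⁶ C)(3.05×10⁴ V) = 0.189 J.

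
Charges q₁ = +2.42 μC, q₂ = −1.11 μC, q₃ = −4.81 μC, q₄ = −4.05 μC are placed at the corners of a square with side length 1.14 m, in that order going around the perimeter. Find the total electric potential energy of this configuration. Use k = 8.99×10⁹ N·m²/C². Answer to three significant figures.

0.0574 J

The work to assemble the configuration equals its total potential energy, U = Σ kqᵢqⱼ/rᵢⱼ over all pairs.
The four side pairs have separation 1.14 m and the two diagonal pairs 1.61 m.
Summing all 6 pair terms gives U = 0.0574 J.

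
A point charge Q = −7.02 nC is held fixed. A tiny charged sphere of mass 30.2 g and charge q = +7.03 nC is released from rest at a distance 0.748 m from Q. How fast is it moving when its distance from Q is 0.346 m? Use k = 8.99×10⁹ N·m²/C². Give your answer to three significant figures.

Only the electrostatic force acts, so mechanical energy is conserved: ½mv² = U₁ − U₂ = kQq(1/r₁ − 1/r₂).
U₁ − U₂ = (8.99×10⁹ N·m²/C²)(-7.02×10⁻⁹ C)(7.03×10⁻⁹ C)(1/0.748 − 1/0.346) = 6.89×10⁻⁷ J.
v = √(2·6.89×10⁻⁷/0.0302) = 6.76×10⁻³ m/s.

6.76×10⁻³ m/s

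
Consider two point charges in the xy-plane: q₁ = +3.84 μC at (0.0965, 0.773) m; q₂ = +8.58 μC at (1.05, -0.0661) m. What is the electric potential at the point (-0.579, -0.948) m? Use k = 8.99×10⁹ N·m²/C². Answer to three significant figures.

Electric potential is a scalar, so the contributions from each charge add algebraically: V = Σ kqᵢ/rᵢ.
Distances from the field point to each charge: r₁ = 1.85 m, r₂ = 1.85 m.
V = k[(3.84×10⁻⁶)/(1.85) + (8.58×10⁻⁶)/(1.85)] = 6.03×10⁴ V.

6.03×10⁴ V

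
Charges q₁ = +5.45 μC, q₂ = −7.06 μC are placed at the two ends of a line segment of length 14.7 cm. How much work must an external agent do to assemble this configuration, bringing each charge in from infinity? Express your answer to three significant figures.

-2.35 J

The work to assemble the configuration equals its total potential energy, U = Σ kqᵢqⱼ/rᵢⱼ over all pairs.
The separation is r = 0.147 m.
U = (-2.35) = -2.35 J.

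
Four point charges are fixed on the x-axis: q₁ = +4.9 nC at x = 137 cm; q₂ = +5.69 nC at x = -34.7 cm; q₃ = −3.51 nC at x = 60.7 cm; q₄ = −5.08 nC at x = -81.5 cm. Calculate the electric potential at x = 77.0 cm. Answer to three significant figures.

The total potential is the scalar sum of each charge's contribution, V = Σ kqᵢ/rᵢ.
Distances from the field point to each charge: r₁ = 0.600 m, r₂ = 1.12 m, r₃ = 0.163 m, r₄ = 1.58 m.
V = k[(4.90×10⁻⁹)/(0.600) + (5.69×10⁻⁹)/(1.12) + (-3.51×10⁻⁹)/(0.163) + (-5.08×10⁻⁹)/(1.58)] = -103 V.

-103 V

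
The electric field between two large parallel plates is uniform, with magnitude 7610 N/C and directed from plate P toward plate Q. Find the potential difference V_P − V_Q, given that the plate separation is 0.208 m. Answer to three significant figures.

1580 V

In a uniform field, potential decreases in the direction of E: ΔV = −E·d for a displacement d parallel to E.
Going from Q to P is a displacement of 0.208 m opposite to the field, so V_P − V_Q = +Ed = 1580 V.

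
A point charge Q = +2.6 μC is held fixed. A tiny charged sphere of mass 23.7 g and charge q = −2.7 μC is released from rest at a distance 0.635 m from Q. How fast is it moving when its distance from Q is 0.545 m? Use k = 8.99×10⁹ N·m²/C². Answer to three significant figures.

1.18 m/s

Only the electrostatic force acts, so mechanical energy is conserved: ½mv² = U₁ − U₂ = kQq(1/r₁ − 1/r₂).
U₁ − U₂ = (8.99×10⁹ N·m²/C²)(2.60×10⁻⁶ C)(-2.70×10⁻⁶ C)(1/0.635 − 1/0.545) = 0.0164 J.
v = √(2·0.0164/0.0237) = 1.18 m/s.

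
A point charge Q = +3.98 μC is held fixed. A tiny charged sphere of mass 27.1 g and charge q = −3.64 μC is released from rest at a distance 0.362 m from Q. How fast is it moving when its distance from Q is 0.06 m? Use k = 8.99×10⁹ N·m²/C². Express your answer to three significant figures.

11.6 m/s

Only the electrostatic force acts, so mechanical energy is conserved: ½mv² = U₁ − U₂ = kQq(1/r₁ − 1/r₂).
U₁ − U₂ = (8.99×10⁹ N·m²/C²)(3.98×10⁻⁶ C)(-3.64×10⁻⁶ C)(1/0.362 − 1/0.0600) = 1.81 J.
v = √(2·1.81/0.0271) = 11.6 m/s.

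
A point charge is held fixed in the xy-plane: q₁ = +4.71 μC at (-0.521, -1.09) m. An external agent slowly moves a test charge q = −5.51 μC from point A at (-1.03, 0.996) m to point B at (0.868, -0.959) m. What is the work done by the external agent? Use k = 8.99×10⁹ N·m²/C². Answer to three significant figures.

-0.0586 J

For quasistatic motion the external work equals the change in potential energy: W_ext = qΔV = q(V_B − V_A).
At A: distance to the source charge is 2.15 m; V_A = kq₁/r = 1.97×10⁴ V.
At B: distance to the source charge is 1.40 m; V_B = kq₁/r = 3.03×10⁴ V.
ΔV = V_B − V_A = 1.06×10⁴ V.
W_ext = qΔV = (-5.51×10⁻⁶ C)(1.06×10⁴ V) = -0.0586 J.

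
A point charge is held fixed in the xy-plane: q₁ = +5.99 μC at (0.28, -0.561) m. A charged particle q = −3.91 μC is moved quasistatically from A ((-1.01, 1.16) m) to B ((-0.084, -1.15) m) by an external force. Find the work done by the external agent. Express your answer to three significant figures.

-0.206 J

For quasistatic motion the external work equals the change in potential energy: W_ext = qΔV = q(V_B − V_A).
At A: distance to the source charge is 2.15 m; V_A = kq₁/r = 2.50×10⁴ V.
At B: distance to the source charge is 0.692 m; V_B = kq₁/r = 7.78×10⁴ V.
ΔV = V_B − V_A = 5.27×10⁴ V.
W_ext = qΔV = (-3.91×10⁻⁶ C)(5.27×10⁴ V) = -0.206 J.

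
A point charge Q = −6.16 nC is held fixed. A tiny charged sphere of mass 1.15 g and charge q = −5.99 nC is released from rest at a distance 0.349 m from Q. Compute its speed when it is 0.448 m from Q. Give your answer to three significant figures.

0.0191 m/s

Only the electrostatic force acts, so mechanical energy is conserved: ½mv² = U₁ − U₂ = kQq(1/r₁ − 1/r₂).
U₁ − U₂ = (8.99×10⁹ N·m²/C²)(-6.16×10⁻⁹ C)(-5.99×10⁻⁹ C)(1/0.349 − 1/0.448) = 2.10×10⁻⁷ J.
v = √(2·2.10×10⁻⁷/1.15×10⁻³) = 0.0191 m/s.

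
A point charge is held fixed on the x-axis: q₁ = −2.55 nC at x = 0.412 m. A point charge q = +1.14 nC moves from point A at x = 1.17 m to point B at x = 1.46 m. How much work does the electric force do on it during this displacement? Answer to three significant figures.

The work done by the electric force is W_field = −ΔU = −q(V_B − V_A) = q(V_A − V_B).
At A: distance to the source charge is 0.758 m; V_A = kq₁/r = -30.2 V.
At B: distance to the source charge is 1.05 m; V_B = kq₁/r = -21.9 V.
ΔV = V_B − V_A = 8.37 V.
W_field = −qΔV = −(1.14×10⁻⁹ C)(8.37 V) = -9.54×10⁻⁹ J.

-9.54×10⁻⁹ J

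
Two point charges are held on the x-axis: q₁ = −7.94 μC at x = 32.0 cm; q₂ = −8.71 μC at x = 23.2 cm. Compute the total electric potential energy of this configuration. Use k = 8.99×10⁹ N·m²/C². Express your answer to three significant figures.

The work to assemble the configuration equals its total potential energy, U = Σ kqᵢqⱼ/rᵢⱼ over all pairs.
Pair separations: r₁₂ = 0.0880 m.
U = (7.07) = 7.07 J.

7.07 J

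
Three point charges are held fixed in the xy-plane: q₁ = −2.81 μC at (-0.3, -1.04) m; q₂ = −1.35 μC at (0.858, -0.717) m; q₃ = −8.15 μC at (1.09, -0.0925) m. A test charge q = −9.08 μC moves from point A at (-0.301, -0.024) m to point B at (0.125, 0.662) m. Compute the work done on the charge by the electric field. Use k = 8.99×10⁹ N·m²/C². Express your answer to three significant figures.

0.0406 J

The work done by the electric force is W_field = −ΔU = −q(V_B − V_A) = q(V_A − V_B).
At A: distances to the source charges are 1.02 m, 1.35 m, 1.39 m; V_A = Σ kqᵢ/rᵢ = -8.65×10⁴ V.
At B: distances to the source charges are 1.75 m, 1.56 m, 1.22 m; V_B = Σ kqᵢ/rᵢ = -8.20×10⁴ V.
ΔV = V_B − V_A = 4480 V.
W_field = −qΔV = −(-9.08×10⁻⁶ C)(4480 V) = 0.0406 J.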